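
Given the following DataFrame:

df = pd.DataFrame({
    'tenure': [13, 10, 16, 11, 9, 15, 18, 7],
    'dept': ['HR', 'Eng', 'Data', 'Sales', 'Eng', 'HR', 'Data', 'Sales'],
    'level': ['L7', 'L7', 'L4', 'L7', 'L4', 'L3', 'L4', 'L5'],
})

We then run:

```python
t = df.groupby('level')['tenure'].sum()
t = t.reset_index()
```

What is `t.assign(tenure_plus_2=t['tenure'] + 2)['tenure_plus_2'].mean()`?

group by level, sum of tenure:
level
L3    15
L4    43
L5     7
L7    34
Name: tenure, dtype: int64
reset_index():
  level  tenure
0    L3      15
1    L4      43
2    L5       7
3    L7      34
add column tenure_plus_2 = t['tenure'] + 2:
  level  tenure  tenure_plus_2
0    L3      15             17
1    L4      43             45
2    L5       7              9
3    L7      34             36

26.75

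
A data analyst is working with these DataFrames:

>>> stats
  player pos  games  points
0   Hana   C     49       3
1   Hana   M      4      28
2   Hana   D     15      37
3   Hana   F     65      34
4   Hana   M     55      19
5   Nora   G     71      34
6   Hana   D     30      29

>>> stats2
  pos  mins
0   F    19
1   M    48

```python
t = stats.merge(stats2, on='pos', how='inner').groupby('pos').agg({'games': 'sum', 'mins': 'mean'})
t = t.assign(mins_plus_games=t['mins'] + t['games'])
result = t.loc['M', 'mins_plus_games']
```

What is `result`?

107.0

merge on 'pos' (how='inner') → 3 rows:
  player pos  games  points  mins
0   Hana   M      4      28    48
1   Hana   F     65      34    19
2   Hana   M     55      19    48
group by pos: sum(games), mean(mins):
     games  mins
pos             
F       65  19.0
M       59  48.0
add column mins_plus_games = t['mins'] + t['games']:
     games  mins  mins_plus_games
pos                              
F       65  19.0             84.0
M       59  48.0            107.0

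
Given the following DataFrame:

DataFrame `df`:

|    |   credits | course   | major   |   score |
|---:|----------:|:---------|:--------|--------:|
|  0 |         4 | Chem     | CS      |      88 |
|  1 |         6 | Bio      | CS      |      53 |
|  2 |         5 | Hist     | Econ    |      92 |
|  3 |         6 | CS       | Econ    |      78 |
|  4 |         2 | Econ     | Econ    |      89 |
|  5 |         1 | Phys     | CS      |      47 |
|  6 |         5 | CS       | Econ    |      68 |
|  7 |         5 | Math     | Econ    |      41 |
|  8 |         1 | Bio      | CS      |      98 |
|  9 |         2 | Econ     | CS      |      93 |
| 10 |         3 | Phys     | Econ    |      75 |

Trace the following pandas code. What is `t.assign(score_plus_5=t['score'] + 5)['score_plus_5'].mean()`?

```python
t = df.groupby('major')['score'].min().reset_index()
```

49.0

group by major, min of score:
major
CS      47
Econ    41
Name: score, dtype: int64
reset_index():
  major  score
0    CS     47
1  Econ     41
add column score_plus_5 = t['score'] + 5:
  major  score  score_plus_5
0    CS     47            52
1  Econ     41            46
Then the mean of column 'score_plus_5': 49.0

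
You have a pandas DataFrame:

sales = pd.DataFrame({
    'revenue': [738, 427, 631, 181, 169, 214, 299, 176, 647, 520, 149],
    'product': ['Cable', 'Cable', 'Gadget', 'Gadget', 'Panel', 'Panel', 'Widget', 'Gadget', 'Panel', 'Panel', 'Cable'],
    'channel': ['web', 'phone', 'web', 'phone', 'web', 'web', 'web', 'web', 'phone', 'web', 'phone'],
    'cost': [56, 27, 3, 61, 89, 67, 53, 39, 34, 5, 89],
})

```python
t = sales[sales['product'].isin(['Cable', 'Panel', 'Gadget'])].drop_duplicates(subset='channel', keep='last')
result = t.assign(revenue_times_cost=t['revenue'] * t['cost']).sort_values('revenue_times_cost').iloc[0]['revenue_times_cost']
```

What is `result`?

2600

filter rows where product in ['Cable', 'Panel', 'Gadget']:
    revenue product channel  cost
0       738   Cable     web    56
1       427   Cable   phone    27
2       631  Gadget     web     3
3       181  Gadget   phone    61
4       169   Panel     web    89
5       214   Panel     web    67
7       176  Gadget     web    39
8       647   Panel   phone    34
9       520   Panel     web     5
10      149   Cable   phone    89
drop duplicate channel (keep=last):
    revenue product channel  cost
9       520   Panel     web     5
10      149   Cable   phone    89
add column revenue_times_cost = t['revenue'] * t['cost']:
    revenue product channel  cost  revenue_times_cost
9       520   Panel     web     5                2600
10      149   Cable   phone    89               13261
sort by revenue_times_cost:
    revenue product channel  cost  revenue_times_cost
9       520   Panel     web     5                2600
10      149   Cable   phone    89               13261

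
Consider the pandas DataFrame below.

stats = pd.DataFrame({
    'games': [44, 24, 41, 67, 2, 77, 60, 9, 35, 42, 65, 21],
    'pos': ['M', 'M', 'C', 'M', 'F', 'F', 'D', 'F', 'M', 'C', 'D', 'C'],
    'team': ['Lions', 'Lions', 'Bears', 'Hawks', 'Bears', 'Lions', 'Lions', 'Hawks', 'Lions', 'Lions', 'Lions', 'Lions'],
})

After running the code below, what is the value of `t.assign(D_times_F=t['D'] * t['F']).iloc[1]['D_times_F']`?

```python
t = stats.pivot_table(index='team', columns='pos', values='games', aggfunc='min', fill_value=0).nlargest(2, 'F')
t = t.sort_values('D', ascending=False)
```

pivot: rows=team, cols=pos, min(games):
pos     C   D   F   M
team                 
Bears  41   0   2   0
Hawks   0   0   9  67
Lions  21  60  77  24
take 2 rows with largest F:
pos     C   D   F   M
team                 
Lions  21  60  77  24
Hawks   0   0   9  67
sort by D descending:
pos     C   D   F   M
team                 
Lions  21  60  77  24
Hawks   0   0   9  67
add column D_times_F = t['D'] * t['F']:
pos     C   D   F   M  D_times_F
team                            
Lions  21  60  77  24       4620
Hawks   0   0   9  67          0
value at position 1, column 'D_times_F' → 0

0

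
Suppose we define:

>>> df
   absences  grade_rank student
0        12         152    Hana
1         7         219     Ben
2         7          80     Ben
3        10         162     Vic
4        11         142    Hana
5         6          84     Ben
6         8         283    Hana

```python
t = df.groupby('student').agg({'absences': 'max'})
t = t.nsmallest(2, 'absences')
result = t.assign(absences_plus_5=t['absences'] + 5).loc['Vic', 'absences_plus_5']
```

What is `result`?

group by student, max of absences:
         absences
student          
Ben             7
Hana           12
Vic            10
take 2 rows with smallest absences:
         absences
student          
Ben             7
Vic            10
add column absences_plus_5 = t['absences'] + 5:
         absences  absences_plus_5
student                           
Ben             7               12
Vic            10               15
Finally, value at row 'Vic', column 'absences_plus_5' = 15.

15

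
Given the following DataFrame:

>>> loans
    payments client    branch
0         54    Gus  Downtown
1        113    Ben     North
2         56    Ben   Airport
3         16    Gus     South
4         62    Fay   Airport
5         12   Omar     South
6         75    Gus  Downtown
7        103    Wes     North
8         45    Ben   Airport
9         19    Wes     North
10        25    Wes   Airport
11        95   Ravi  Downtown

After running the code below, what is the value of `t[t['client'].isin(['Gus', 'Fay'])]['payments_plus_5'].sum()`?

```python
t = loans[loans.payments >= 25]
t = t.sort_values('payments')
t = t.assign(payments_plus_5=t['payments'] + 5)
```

filter rows where payments >= 25:
    payments client    branch
0         54    Gus  Downtown
1        113    Ben     North
2         56    Ben   Airport
4         62    Fay   Airport
6         75    Gus  Downtown
7        103    Wes     North
8         45    Ben   Airport
10        25    Wes   Airport
11        95   Ravi  Downtown
sort by payments:
    payments client    branch
10        25    Wes   Airport
8         45    Ben   Airport
0         54    Gus  Downtown
2         56    Ben   Airport
4         62    Fay   Airport
6         75    Gus  Downtown
11        95   Ravi  Downtown
7        103    Wes     North
1        113    Ben     North
add column payments_plus_5 = t['payments'] + 5:
    payments client    branch  payments_plus_5
10        25    Wes   Airport               30
8         45    Ben   Airport               50
0         54    Gus  Downtown               59
2         56    Ben   Airport               61
4         62    Fay   Airport               67
6         75    Gus  Downtown               80
11        95   Ravi  Downtown              100
7        103    Wes     North              108
1        113    Ben     North              118
filter rows where client in ['Gus', 'Fay']:
   payments client    branch  payments_plus_5
0        54    Gus  Downtown               59
4        62    Fay   Airport               67
6        75    Gus  Downtown               80
Hence 206.

206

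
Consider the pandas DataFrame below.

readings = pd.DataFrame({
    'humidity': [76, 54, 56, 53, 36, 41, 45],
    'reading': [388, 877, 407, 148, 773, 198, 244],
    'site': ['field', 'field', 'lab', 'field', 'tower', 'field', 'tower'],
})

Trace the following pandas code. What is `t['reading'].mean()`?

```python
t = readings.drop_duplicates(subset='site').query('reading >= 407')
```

drop duplicate site (keep=first):
   humidity  reading   site
0        76      388  field
2        56      407    lab
4        36      773  tower
filter rows where reading >= 407:
   humidity  reading   site
2        56      407    lab
4        36      773  tower
Taking the mean of column 'reading' gives 590.0.

590.0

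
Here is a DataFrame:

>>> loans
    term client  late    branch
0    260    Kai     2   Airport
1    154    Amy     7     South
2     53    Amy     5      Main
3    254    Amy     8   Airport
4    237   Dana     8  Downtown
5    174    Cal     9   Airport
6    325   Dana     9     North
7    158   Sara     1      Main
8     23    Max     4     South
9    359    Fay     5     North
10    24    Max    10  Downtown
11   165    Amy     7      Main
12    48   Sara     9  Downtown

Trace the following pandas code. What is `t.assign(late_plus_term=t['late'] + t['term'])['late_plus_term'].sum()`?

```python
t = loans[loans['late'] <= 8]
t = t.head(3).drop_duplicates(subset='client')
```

423

filter rows where late <= 8:
    term client  late    branch
0    260    Kai     2   Airport
1    154    Amy     7     South
2     53    Amy     5      Main
3    254    Amy     8   Airport
4    237   Dana     8  Downtown
7    158   Sara     1      Main
8     23    Max     4     South
9    359    Fay     5     North
11   165    Amy     7      Main
take first 3 rows:
   term client  late   branch
0   260    Kai     2  Airport
1   154    Amy     7    South
2    53    Amy     5     Main
drop duplicate client (keep=first):
   term client  late   branch
0   260    Kai     2  Airport
1   154    Amy     7    South
add column late_plus_term = t['late'] + t['term']:
   term client  late   branch  late_plus_term
0   260    Kai     2  Airport             262
1   154    Amy     7    South             161
Finally, sum of column 'late_plus_term' = 423.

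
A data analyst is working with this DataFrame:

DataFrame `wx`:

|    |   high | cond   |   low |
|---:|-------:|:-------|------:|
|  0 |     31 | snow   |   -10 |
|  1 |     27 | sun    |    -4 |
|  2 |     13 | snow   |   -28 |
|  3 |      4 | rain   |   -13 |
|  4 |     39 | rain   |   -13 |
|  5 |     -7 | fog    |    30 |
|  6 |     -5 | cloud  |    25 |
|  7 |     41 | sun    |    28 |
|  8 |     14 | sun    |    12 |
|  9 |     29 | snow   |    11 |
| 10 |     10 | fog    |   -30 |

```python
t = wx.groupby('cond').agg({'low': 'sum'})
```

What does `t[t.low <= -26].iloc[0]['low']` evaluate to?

group by cond, sum of low:
       low
cond      
cloud   25
fog      0
rain   -26
snow   -27
sun     36
filter rows where low <= -26:
      low
cond     
rain  -26
snow  -27

-26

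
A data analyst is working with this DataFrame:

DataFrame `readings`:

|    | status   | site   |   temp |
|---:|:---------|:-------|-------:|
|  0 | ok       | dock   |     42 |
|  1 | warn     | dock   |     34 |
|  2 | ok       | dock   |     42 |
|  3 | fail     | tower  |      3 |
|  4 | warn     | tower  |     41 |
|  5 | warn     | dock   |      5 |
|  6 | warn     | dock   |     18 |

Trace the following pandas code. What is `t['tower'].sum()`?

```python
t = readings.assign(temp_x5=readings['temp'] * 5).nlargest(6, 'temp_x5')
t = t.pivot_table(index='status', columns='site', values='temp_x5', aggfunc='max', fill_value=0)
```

add column temp_x5 = readings['temp'] * 5:
  status   site  temp  temp_x5
0     ok   dock    42      210
1   warn   dock    34      170
2     ok   dock    42      210
3   fail  tower     3       15
4   warn  tower    41      205
5   warn   dock     5       25
6   warn   dock    18       90
take 6 rows with largest temp_x5:
  status   site  temp  temp_x5
0     ok   dock    42      210
2     ok   dock    42      210
4   warn  tower    41      205
1   warn   dock    34      170
6   warn   dock    18       90
5   warn   dock     5       25
pivot: rows=status, cols=site, max(temp_x5):
site    dock  tower
status             
ok       210      0
warn     170    205
Finally, sum of column 'tower' = 205.

205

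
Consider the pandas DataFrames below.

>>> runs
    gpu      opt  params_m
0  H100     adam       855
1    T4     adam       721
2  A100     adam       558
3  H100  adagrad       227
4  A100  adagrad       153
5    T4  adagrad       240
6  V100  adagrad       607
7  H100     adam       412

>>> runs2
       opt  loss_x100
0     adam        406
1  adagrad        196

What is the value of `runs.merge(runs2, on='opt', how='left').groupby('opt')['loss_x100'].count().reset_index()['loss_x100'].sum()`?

merge on 'opt' (how='left') → 8 rows:
    gpu      opt  params_m  loss_x100
0  H100     adam       855        406
1    T4     adam       721        406
2  A100     adam       558        406
3  H100  adagrad       227        196
4  A100  adagrad       153        196
5    T4  adagrad       240        196
6  V100  adagrad       607        196
7  H100     adam       412        406
group by opt, count of loss_x100:
opt
adagrad    4
adam       4
Name: loss_x100, dtype: int64
reset_index():
       opt  loss_x100
0  adagrad          4
1     adam          4

8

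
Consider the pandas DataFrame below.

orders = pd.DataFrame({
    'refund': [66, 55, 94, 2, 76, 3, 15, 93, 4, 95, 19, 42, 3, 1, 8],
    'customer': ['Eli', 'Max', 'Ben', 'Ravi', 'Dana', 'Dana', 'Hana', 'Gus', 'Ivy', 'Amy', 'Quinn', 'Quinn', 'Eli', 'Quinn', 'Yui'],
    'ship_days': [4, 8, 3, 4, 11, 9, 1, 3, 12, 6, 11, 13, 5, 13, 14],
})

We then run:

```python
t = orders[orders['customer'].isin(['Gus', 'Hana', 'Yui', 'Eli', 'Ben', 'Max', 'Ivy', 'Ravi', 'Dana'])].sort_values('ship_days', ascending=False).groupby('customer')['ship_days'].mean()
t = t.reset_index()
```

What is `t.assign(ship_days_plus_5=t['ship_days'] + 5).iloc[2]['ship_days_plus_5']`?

filter rows where customer in ['Gus', 'Hana', 'Yui', 'Eli', 'Ben', 'Max', 'Ivy', 'Ravi', 'Dana']:
    refund customer  ship_days
0       66      Eli          4
1       55      Max          8
2       94      Ben          3
3        2     Ravi          4
4       76     Dana         11
5        3     Dana          9
6       15     Hana          1
7       93      Gus          3
8        4      Ivy         12
12       3      Eli          5
14       8      Yui         14
sort by ship_days descending:
    refund customer  ship_days
14       8      Yui         14
8        4      Ivy         12
4       76     Dana         11
5        3     Dana          9
1       55      Max          8
12       3      Eli          5
0       66      Eli          4
3        2     Ravi          4
2       94      Ben          3
7       93      Gus          3
6       15     Hana          1
group by customer, mean of ship_days:
customer
Ben      3.0
Dana    10.0
Eli      4.5
Gus      3.0
Hana     1.0
Ivy     12.0
Max      8.0
Ravi     4.0
Yui     14.0
Name: ship_days, dtype: float64
reset_index():
  customer  ship_days
0      Ben        3.0
1     Dana       10.0
2      Eli        4.5
3      Gus        3.0
4     Hana        1.0
5      Ivy       12.0
6      Max        8.0
7     Ravi        4.0
8      Yui       14.0
add column ship_days_plus_5 = t['ship_days'] + 5:
  customer  ship_days  ship_days_plus_5
0      Ben        3.0               8.0
1     Dana       10.0              15.0
2      Eli        4.5               9.5
3      Gus        3.0               8.0
4     Hana        1.0               6.0
5      Ivy       12.0              17.0
6      Max        8.0              13.0
7     Ravi        4.0               9.0
8      Yui       14.0              19.0
Finally, value at position 2, column 'ship_days_plus_5' = 9.5.

9.5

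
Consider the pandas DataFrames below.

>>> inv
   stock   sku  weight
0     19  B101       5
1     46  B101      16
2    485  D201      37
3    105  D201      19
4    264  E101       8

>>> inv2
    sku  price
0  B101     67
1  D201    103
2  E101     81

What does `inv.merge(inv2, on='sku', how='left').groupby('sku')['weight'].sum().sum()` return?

merge on 'sku' (how='left') → 5 rows:
   stock   sku  weight  price
0     19  B101       5     67
1     46  B101      16     67
2    485  D201      37    103
3    105  D201      19    103
4    264  E101       8     81
group by sku, sum of weight:
sku
B101    21
D201    56
E101     8
Name: weight, dtype: int64
Hence 85.

85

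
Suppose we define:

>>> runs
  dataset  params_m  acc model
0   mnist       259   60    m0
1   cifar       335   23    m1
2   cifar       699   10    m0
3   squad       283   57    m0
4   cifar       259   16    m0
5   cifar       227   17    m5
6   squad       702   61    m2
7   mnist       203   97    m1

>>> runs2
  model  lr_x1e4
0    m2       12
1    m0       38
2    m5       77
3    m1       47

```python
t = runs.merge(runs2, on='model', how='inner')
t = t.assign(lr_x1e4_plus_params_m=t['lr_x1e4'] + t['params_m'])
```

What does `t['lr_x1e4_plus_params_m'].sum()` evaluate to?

merge on 'model' (how='inner') → 8 rows:
  dataset  params_m  acc model  lr_x1e4
0   mnist       259   60    m0       38
1   cifar       335   23    m1       47
2   cifar       699   10    m0       38
3   squad       283   57    m0       38
4   cifar       259   16    m0       38
5   cifar       227   17    m5       77
6   squad       702   61    m2       12
7   mnist       203   97    m1       47
add column lr_x1e4_plus_params_m = t['lr_x1e4'] + t['params_m']:
  dataset  params_m  acc model  lr_x1e4  lr_x1e4_plus_params_m
0   mnist       259   60    m0       38                    297
1   cifar       335   23    m1       47                    382
2   cifar       699   10    m0       38                    737
3   squad       283   57    m0       38                    321
4   cifar       259   16    m0       38                    297
5   cifar       227   17    m5       77                    304
6   squad       702   61    m2       12                    714
7   mnist       203   97    m1       47                    250
Taking the sum of column 'lr_x1e4_plus_params_m' gives 3302.

3302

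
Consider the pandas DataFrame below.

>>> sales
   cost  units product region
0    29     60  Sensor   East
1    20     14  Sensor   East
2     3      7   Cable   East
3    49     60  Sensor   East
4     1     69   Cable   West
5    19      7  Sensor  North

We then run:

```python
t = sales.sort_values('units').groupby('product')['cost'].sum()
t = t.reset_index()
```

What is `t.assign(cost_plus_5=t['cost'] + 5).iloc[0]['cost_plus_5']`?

sort by units:
   cost  units product region
2     3      7   Cable   East
5    19      7  Sensor  North
1    20     14  Sensor   East
0    29     60  Sensor   East
3    49     60  Sensor   East
4     1     69   Cable   West
group by product, sum of cost:
product
Cable       4
Sensor    117
Name: cost, dtype: int64
reset_index():
  product  cost
0   Cable     4
1  Sensor   117
add column cost_plus_5 = t['cost'] + 5:
  product  cost  cost_plus_5
0   Cable     4            9
1  Sensor   117          122
Reading off the value at position 0, column 'cost_plus_5', we get 9.

9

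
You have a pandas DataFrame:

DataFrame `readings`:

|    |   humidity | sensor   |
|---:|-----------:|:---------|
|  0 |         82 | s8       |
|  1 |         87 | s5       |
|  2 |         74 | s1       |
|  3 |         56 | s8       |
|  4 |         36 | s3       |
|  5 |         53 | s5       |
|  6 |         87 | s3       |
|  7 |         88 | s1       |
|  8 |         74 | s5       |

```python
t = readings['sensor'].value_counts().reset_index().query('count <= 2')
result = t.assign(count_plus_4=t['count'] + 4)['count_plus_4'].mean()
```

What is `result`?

value_counts of sensor:
sensor
s5    3
s8    2
s1    2
s3    2
Name: count, dtype: int64
reset_index():
  sensor  count
0     s5      3
1     s8      2
2     s1      2
3     s3      2
filter rows where count <= 2:
  sensor  count
1     s8      2
2     s1      2
3     s3      2
add column count_plus_4 = t['count'] + 4:
  sensor  count  count_plus_4
1     s8      2             6
2     s1      2             6
3     s3      2             6

6.0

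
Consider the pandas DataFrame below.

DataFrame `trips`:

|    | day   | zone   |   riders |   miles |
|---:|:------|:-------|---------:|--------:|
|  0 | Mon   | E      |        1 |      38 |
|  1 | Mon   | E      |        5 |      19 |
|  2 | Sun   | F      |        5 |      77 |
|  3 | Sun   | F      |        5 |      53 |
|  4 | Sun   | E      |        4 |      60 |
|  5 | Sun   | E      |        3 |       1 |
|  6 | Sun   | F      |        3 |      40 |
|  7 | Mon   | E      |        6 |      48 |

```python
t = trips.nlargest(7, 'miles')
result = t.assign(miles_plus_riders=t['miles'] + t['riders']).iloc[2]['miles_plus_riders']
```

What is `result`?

58

take 7 rows with largest miles:
   day zone  riders  miles
2  Sun    F       5     77
4  Sun    E       4     60
3  Sun    F       5     53
7  Mon    E       6     48
6  Sun    F       3     40
0  Mon    E       1     38
1  Mon    E       5     19
add column miles_plus_riders = t['miles'] + t['riders']:
   day zone  riders  miles  miles_plus_riders
2  Sun    F       5     77                 82
4  Sun    E       4     60                 64
3  Sun    F       5     53                 58
7  Mon    E       6     48                 54
6  Sun    F       3     40                 43
0  Mon    E       1     38                 39
1  Mon    E       5     19                 24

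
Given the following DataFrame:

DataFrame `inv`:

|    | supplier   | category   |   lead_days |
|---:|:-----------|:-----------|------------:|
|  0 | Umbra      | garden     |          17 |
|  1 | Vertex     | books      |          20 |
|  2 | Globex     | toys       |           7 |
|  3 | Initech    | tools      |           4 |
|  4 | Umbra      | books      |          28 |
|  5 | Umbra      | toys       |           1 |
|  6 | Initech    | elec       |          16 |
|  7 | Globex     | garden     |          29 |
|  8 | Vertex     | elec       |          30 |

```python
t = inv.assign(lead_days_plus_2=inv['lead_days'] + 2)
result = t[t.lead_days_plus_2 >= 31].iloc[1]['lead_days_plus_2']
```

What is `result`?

32

add column lead_days_plus_2 = inv['lead_days'] + 2:
  supplier category  lead_days  lead_days_plus_2
0    Umbra   garden         17                19
1   Vertex    books         20                22
2   Globex     toys          7                 9
3  Initech    tools          4                 6
4    Umbra    books         28                30
5    Umbra     toys          1                 3
6  Initech     elec         16                18
7   Globex   garden         29                31
8   Vertex     elec         30                32
filter rows where lead_days_plus_2 >= 31:
  supplier category  lead_days  lead_days_plus_2
7   Globex   garden         29                31
8   Vertex     elec         30                32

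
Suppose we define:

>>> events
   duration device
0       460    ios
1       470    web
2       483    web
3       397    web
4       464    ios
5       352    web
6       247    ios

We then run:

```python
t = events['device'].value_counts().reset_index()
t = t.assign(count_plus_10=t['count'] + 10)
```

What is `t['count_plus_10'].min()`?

value_counts of device:
device
web    4
ios    3
Name: count, dtype: int64
reset_index():
  device  count
0    web      4
1    ios      3
add column count_plus_10 = t['count'] + 10:
  device  count  count_plus_10
0    web      4             14
1    ios      3             13
So min() = 13.

13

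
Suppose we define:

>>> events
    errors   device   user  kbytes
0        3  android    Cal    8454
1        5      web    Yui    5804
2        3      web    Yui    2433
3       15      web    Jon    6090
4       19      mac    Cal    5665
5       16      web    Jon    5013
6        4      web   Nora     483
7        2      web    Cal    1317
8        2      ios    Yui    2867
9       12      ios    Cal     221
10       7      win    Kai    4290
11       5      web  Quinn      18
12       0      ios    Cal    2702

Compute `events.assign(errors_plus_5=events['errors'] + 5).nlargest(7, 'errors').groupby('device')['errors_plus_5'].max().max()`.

add column errors_plus_5 = events['errors'] + 5:
    errors   device   user  kbytes  errors_plus_5
0        3  android    Cal    8454              8
1        5      web    Yui    5804             10
2        3      web    Yui    2433              8
3       15      web    Jon    6090             20
4       19      mac    Cal    5665             24
5       16      web    Jon    5013             21
6        4      web   Nora     483              9
7        2      web    Cal    1317              7
8        2      ios    Yui    2867              7
9       12      ios    Cal     221             17
10       7      win    Kai    4290             12
11       5      web  Quinn      18             10
12       0      ios    Cal    2702              5
take 7 rows with largest errors:
    errors device   user  kbytes  errors_plus_5
4       19    mac    Cal    5665             24
5       16    web    Jon    5013             21
3       15    web    Jon    6090             20
9       12    ios    Cal     221             17
10       7    win    Kai    4290             12
1        5    web    Yui    5804             10
11       5    web  Quinn      18             10
group by device, max of errors_plus_5:
device
ios    17
mac    24
web    21
win    12
Name: errors_plus_5, dtype: int64
Then the max of the resulting series: 24

24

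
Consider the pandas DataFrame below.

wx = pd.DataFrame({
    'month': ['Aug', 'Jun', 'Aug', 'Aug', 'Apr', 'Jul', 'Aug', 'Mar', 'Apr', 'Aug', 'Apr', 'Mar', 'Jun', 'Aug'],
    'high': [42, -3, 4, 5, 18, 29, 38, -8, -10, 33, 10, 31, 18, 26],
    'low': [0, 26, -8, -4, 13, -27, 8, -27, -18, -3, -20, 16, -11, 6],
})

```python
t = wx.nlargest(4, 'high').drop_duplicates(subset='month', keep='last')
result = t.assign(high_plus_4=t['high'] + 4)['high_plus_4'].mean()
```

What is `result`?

take 4 rows with largest high:
   month  high  low
0    Aug    42    0
6    Aug    38    8
9    Aug    33   -3
11   Mar    31   16
drop duplicate month (keep=last):
   month  high  low
9    Aug    33   -3
11   Mar    31   16
add column high_plus_4 = t['high'] + 4:
   month  high  low  high_plus_4
9    Aug    33   -3           37
11   Mar    31   16           35

36.0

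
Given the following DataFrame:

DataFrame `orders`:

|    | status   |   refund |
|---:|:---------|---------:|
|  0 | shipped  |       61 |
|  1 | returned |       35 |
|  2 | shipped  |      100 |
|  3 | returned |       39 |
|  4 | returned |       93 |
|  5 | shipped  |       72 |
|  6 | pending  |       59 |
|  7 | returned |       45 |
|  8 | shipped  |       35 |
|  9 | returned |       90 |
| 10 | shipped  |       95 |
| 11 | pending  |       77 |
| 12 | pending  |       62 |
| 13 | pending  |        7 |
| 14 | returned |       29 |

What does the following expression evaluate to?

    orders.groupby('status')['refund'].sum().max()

363

group by status, sum of refund:
status
pending     205
returned    331
shipped     363
Name: refund, dtype: int64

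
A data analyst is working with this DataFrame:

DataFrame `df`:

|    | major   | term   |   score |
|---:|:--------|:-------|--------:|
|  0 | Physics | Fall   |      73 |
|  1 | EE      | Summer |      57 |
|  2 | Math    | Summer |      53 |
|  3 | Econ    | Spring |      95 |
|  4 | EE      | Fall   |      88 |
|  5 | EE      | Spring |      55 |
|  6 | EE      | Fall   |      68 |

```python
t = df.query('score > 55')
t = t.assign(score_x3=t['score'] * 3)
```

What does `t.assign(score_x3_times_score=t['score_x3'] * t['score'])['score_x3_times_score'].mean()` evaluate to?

filter rows where score > 55:
     major    term  score
0  Physics    Fall     73
1       EE  Summer     57
3     Econ  Spring     95
4       EE    Fall     88
6       EE    Fall     68
add column score_x3 = t['score'] * 3:
     major    term  score  score_x3
0  Physics    Fall     73       219
1       EE  Summer     57       171
3     Econ  Spring     95       285
4       EE    Fall     88       264
6       EE    Fall     68       204
add column score_x3_times_score = t['score_x3'] * t['score']:
     major    term  score  score_x3  score_x3_times_score
0  Physics    Fall     73       219                 15987
1       EE  Summer     57       171                  9747
3     Econ  Spring     95       285                 27075
4       EE    Fall     88       264                 23232
6       EE    Fall     68       204                 13872
mean of column 'score_x3_times_score' → 17982.6

17982.6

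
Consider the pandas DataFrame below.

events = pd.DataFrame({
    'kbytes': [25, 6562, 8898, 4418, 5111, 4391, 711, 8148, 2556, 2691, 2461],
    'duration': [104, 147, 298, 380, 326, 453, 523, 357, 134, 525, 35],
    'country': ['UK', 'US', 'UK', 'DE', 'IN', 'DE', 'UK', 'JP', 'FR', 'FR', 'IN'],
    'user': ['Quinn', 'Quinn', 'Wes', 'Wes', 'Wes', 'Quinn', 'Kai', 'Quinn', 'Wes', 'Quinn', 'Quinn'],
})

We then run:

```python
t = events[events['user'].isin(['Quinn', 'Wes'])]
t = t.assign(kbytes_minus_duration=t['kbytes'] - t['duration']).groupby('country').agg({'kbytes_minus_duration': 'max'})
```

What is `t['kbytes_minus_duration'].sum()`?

filter rows where user in ['Quinn', 'Wes']:
    kbytes  duration country   user
0       25       104      UK  Quinn
1     6562       147      US  Quinn
2     8898       298      UK    Wes
3     4418       380      DE    Wes
4     5111       326      IN    Wes
5     4391       453      DE  Quinn
7     8148       357      JP  Quinn
8     2556       134      FR    Wes
9     2691       525      FR  Quinn
10    2461        35      IN  Quinn
add column kbytes_minus_duration = t['kbytes'] - t['duration']:
    kbytes  duration country   user  kbytes_minus_duration
0       25       104      UK  Quinn                    -79
1     6562       147      US  Quinn                   6415
2     8898       298      UK    Wes                   8600
3     4418       380      DE    Wes                   4038
4     5111       326      IN    Wes                   4785
5     4391       453      DE  Quinn                   3938
7     8148       357      JP  Quinn                   7791
8     2556       134      FR    Wes                   2422
9     2691       525      FR  Quinn                   2166
10    2461        35      IN  Quinn                   2426
group by country, max of kbytes_minus_duration:
         kbytes_minus_duration
country                       
DE                        4038
FR                        2422
IN                        4785
JP                        7791
UK                        8600
US                        6415
Reading off the sum of column 'kbytes_minus_duration', we get 34051.

34051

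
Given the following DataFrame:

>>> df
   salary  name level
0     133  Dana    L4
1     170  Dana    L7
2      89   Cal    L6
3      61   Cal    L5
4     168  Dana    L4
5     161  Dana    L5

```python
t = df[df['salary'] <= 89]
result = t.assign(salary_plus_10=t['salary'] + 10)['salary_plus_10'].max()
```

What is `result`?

filter rows where salary <= 89:
   salary name level
2      89  Cal    L6
3      61  Cal    L5
add column salary_plus_10 = t['salary'] + 10:
   salary name level  salary_plus_10
2      89  Cal    L6              99
3      61  Cal    L5              71

99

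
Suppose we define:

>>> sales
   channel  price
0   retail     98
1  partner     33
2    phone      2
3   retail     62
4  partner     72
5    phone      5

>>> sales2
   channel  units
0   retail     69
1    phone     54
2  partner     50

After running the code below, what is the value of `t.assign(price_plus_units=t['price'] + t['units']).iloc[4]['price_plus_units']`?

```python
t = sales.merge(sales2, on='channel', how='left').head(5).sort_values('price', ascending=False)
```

56

merge on 'channel' (how='left') → 6 rows:
   channel  price  units
0   retail     98     69
1  partner     33     50
2    phone      2     54
3   retail     62     69
4  partner     72     50
5    phone      5     54
take first 5 rows:
   channel  price  units
0   retail     98     69
1  partner     33     50
2    phone      2     54
3   retail     62     69
4  partner     72     50
sort by price descending:
   channel  price  units
0   retail     98     69
4  partner     72     50
3   retail     62     69
1  partner     33     50
2    phone      2     54
add column price_plus_units = t['price'] + t['units']:
   channel  price  units  price_plus_units
0   retail     98     69               167
4  partner     72     50               122
3   retail     62     69               131
1  partner     33     50                83
2    phone      2     54                56
value at position 4, column 'price_plus_units' → 56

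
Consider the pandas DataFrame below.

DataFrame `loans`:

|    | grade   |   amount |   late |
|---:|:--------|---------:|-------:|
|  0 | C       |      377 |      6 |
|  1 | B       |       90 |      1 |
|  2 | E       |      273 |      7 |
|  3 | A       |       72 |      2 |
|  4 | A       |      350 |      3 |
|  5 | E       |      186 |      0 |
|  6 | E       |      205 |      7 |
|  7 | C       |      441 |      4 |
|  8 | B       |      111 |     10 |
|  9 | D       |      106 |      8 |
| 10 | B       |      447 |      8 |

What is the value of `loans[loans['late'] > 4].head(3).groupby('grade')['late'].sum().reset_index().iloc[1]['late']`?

filter rows where late > 4:
   grade  amount  late
0      C     377     6
2      E     273     7
6      E     205     7
8      B     111    10
9      D     106     8
10     B     447     8
take first 3 rows:
  grade  amount  late
0     C     377     6
2     E     273     7
6     E     205     7
group by grade, sum of late:
grade
C     6
E    14
Name: late, dtype: int64
reset_index():
  grade  late
0     C     6
1     E    14
Then the value at position 1, column 'late': 14

14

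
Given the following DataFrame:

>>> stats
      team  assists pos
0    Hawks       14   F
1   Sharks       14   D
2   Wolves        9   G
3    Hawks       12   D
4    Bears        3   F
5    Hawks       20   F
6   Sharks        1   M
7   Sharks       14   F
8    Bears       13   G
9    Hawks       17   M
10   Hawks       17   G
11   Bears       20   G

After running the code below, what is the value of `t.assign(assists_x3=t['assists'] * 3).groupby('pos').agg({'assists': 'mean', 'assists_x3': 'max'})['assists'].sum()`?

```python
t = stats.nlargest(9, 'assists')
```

62.6666666667

take 9 rows with largest assists:
      team  assists pos
5    Hawks       20   F
11   Bears       20   G
9    Hawks       17   M
10   Hawks       17   G
0    Hawks       14   F
1   Sharks       14   D
7   Sharks       14   F
8    Bears       13   G
3    Hawks       12   D
add column assists_x3 = t['assists'] * 3:
      team  assists pos  assists_x3
5    Hawks       20   F          60
11   Bears       20   G          60
9    Hawks       17   M          51
10   Hawks       17   G          51
0    Hawks       14   F          42
1   Sharks       14   D          42
7   Sharks       14   F          42
8    Bears       13   G          39
3    Hawks       12   D          36
group by pos: mean(assists), max(assists_x3):
       assists  assists_x3
pos                       
D    13.000000          42
F    16.000000          60
G    16.666667          60
M    17.000000          51
Taking the sum of column 'assists' gives 62.6666666667.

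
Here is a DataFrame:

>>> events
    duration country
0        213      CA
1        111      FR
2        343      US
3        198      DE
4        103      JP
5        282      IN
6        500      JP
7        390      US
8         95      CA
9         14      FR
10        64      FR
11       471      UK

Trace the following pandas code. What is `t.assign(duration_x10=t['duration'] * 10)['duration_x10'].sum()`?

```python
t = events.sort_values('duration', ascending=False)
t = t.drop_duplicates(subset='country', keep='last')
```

sort by duration descending:
    duration country
6        500      JP
11       471      UK
7        390      US
2        343      US
5        282      IN
0        213      CA
3        198      DE
1        111      FR
4        103      JP
8         95      CA
10        64      FR
9         14      FR
drop duplicate country (keep=last):
    duration country
11       471      UK
2        343      US
5        282      IN
3        198      DE
4        103      JP
8         95      CA
9         14      FR
add column duration_x10 = t['duration'] * 10:
    duration country  duration_x10
11       471      UK          4710
2        343      US          3430
5        282      IN          2820
3        198      DE          1980
4        103      JP          1030
8         95      CA           950
9         14      FR           140

15060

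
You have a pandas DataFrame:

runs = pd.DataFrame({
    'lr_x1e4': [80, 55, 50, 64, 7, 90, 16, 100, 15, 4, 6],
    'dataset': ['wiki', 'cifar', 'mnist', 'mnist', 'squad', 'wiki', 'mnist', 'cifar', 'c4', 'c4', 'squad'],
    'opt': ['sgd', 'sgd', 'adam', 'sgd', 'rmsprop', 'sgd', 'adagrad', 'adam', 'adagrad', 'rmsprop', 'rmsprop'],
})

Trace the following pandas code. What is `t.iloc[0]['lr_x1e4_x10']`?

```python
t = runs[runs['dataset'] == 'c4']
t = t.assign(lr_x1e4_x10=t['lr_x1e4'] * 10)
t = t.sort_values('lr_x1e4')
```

40

filter rows where dataset == 'c4':
   lr_x1e4 dataset      opt
8       15      c4  adagrad
9        4      c4  rmsprop
add column lr_x1e4_x10 = t['lr_x1e4'] * 10:
   lr_x1e4 dataset      opt  lr_x1e4_x10
8       15      c4  adagrad          150
9        4      c4  rmsprop           40
sort by lr_x1e4:
   lr_x1e4 dataset      opt  lr_x1e4_x10
9        4      c4  rmsprop           40
8       15      c4  adagrad          150
The value at position 0, column 'lr_x1e4_x10' is 40.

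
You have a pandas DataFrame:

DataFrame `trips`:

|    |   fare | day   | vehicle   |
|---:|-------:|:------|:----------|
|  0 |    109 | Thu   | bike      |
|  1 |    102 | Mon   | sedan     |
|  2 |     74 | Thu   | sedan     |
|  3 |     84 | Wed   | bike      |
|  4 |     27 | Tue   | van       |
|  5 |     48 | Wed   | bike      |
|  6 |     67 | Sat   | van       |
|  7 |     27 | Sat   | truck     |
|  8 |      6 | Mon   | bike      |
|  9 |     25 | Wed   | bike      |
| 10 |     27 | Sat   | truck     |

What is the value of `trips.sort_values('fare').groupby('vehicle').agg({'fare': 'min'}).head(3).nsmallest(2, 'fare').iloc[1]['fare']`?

27

sort by fare:
    fare  day vehicle
8      6  Mon    bike
9     25  Wed    bike
4     27  Tue     van
7     27  Sat   truck
10    27  Sat   truck
5     48  Wed    bike
6     67  Sat     van
2     74  Thu   sedan
3     84  Wed    bike
1    102  Mon   sedan
0    109  Thu    bike
group by vehicle, min of fare:
         fare
vehicle      
bike        6
sedan      74
truck      27
van        27
take first 3 rows:
         fare
vehicle      
bike        6
sedan      74
truck      27
take 2 rows with smallest fare:
         fare
vehicle      
bike        6
truck      27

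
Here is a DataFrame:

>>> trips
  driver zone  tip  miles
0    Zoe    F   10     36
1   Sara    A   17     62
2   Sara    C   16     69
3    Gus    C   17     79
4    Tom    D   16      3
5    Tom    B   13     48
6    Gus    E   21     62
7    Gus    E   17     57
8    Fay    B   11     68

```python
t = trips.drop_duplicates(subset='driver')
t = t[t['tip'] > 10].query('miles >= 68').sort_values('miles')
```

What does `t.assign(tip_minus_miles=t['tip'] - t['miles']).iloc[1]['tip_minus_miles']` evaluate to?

drop duplicate driver (keep=first):
  driver zone  tip  miles
0    Zoe    F   10     36
1   Sara    A   17     62
3    Gus    C   17     79
4    Tom    D   16      3
8    Fay    B   11     68
filter rows where tip > 10:
  driver zone  tip  miles
1   Sara    A   17     62
3    Gus    C   17     79
4    Tom    D   16      3
8    Fay    B   11     68
filter rows where miles >= 68:
  driver zone  tip  miles
3    Gus    C   17     79
8    Fay    B   11     68
sort by miles:
  driver zone  tip  miles
8    Fay    B   11     68
3    Gus    C   17     79
add column tip_minus_miles = t['tip'] - t['miles']:
  driver zone  tip  miles  tip_minus_miles
8    Fay    B   11     68              -57
3    Gus    C   17     79              -62
Taking the value at position 1, column 'tip_minus_miles' gives -62.

-62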